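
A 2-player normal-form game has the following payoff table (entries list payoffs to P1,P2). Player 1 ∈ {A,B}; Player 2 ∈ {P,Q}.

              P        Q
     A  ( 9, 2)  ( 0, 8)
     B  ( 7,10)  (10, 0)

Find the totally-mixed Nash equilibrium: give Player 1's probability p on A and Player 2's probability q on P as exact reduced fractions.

P1 indiff ⇒ q·9+(1-q)·0 = q·7+(1-q)·10 ⇒ q(2) = (1-q)(10) ⇒ q = 5/6
P2 indiff ⇒ p·2+(1-p)·10 = p·8+(1-p)·0 ⇒ p(-6) = (1-p)(-10) ⇒ p = 5/8

(p,q) = (5/8, 5/6)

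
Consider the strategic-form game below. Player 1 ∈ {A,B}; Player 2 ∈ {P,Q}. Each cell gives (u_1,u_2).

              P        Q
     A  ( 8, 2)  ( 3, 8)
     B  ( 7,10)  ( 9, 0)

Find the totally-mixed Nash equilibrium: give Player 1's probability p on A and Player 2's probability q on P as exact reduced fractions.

P1 indiff ⇒ q·8+(1-q)·3 = q·7+(1-q)·9 ⇒ q(1) = (1-q)(6) ⇒ q = 6/7
P2 indiff ⇒ p·2+(1-p)·10 = p·8+(1-p)·0 ⇒ p(-6) = (1-p)(-10) ⇒ p = 5/8

p=5/8, q=6/7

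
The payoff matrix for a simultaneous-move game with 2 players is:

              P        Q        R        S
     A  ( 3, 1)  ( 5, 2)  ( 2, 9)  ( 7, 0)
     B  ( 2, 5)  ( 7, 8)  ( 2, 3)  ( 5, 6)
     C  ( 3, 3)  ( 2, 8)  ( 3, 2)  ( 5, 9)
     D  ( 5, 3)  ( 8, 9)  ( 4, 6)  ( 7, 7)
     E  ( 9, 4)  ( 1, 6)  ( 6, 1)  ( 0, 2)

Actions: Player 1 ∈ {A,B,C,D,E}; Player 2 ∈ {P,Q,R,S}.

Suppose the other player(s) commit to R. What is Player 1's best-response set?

BR_1 = {E}

u_1(A vs R) = 2
u_1(B vs R) = 2
u_1(C vs R) = 3
u_1(D vs R) = 4
u_1(E vs R) = 6
max payoff 6 at {E}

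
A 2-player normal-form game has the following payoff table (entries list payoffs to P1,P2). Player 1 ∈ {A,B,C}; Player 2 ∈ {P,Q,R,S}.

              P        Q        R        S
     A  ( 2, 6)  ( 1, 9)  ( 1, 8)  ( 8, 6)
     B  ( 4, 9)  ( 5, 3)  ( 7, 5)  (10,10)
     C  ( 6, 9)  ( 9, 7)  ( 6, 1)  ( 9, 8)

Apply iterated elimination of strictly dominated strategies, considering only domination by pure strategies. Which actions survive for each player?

Survivors P1:{B,C} P2:{P,S}

P1 drop A (B beats it: P:4>2 Q:5>1 R:7>1 S:10>8)
P2 drop Q (P beats it: B:9>3 C:9>7)
P2 drop R (P beats it: B:9>5 C:9>1)
P1→{B,C} P2→{P,S}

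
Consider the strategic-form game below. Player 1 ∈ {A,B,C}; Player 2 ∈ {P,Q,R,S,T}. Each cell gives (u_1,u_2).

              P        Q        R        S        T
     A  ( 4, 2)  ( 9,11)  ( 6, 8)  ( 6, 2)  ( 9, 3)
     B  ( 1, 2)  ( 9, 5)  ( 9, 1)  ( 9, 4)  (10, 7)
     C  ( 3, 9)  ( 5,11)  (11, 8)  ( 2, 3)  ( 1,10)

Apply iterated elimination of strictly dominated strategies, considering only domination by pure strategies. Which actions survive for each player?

Survivors P1:{A,B} P2:{Q,T}

P2 drop P (Q beats it: A:11>2 B:5>2 C:11>9)
P2 drop R (Q beats it: A:11>8 B:5>1 C:11>8)
P1 drop C (A beats it: Q:9>5 S:6>2 T:9>1)
P2 drop S (Q beats it: A:11>2 B:5>4)
P1→{A,B} P2→{Q,T}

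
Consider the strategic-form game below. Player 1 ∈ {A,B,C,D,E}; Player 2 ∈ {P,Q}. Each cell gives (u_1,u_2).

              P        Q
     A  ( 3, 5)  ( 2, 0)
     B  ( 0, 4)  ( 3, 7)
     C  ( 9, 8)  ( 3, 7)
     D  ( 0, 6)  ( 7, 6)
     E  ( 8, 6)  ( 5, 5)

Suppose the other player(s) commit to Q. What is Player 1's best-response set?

u_1(A vs Q) = 2
u_1(B vs Q) = 3
u_1(C vs Q) = 3
u_1(D vs Q) = 7
u_1(E vs Q) = 5
max payoff 7 at {D}

argmax u_1 = {D}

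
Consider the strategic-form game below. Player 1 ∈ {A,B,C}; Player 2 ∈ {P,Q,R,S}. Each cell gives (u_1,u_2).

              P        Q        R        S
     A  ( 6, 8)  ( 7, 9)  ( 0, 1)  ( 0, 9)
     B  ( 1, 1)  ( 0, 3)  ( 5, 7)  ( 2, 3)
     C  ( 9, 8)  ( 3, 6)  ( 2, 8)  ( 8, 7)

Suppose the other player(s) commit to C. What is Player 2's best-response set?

u_2(P vs C) = 8
u_2(Q vs C) = 6
u_2(R vs C) = 8
u_2(S vs C) = 7
max payoff 8 at {P,R}

BR_2 = {P,R}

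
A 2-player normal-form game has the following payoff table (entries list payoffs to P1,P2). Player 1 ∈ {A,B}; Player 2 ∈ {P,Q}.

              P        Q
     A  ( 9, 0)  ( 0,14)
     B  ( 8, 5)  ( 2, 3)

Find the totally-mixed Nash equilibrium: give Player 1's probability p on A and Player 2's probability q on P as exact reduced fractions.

P1 indiff ⇒ q·9+(1-q)·0 = q·8+(1-q)·2 ⇒ q(1) = (1-q)(2) ⇒ q = 2/3
P2 indiff ⇒ p·0+(1-p)·5 = p·14+(1-p)·3 ⇒ p(-14) = (1-p)(-2) ⇒ p = 1/8

p=1/8, q=2/3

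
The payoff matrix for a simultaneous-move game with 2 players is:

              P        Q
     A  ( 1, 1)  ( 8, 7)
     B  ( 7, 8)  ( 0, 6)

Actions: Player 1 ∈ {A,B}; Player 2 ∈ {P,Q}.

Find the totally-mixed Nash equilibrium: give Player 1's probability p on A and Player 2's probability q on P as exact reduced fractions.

(p,q) = (1/4, 4/7)

P1 indiff ⇒ q·1+(1-q)·8 = q·7+(1-q)·0 ⇒ q(-6) = (1-q)(-8) ⇒ q = 4/7
P2 indiff ⇒ p·1+(1-p)·8 = p·7+(1-p)·6 ⇒ p(-6) = (1-p)(-2) ⇒ p = 1/4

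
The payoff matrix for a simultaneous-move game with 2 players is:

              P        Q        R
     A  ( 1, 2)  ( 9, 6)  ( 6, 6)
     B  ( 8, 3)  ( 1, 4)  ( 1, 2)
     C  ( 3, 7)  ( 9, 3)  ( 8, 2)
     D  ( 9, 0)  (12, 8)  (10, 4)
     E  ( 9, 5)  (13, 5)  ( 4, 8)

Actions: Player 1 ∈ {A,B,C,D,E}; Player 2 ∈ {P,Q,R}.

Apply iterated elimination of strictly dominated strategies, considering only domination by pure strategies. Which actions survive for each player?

Survivors P1:{D,E} P2:{Q,R}

P1 drop A (D beats it: P:9>1 Q:12>9 R:10>6)
P1 drop B (D beats it: P:9>8 Q:12>1 R:10>1)
P1 drop C (D beats it: P:9>3 Q:12>9 R:10>8)
P2 drop P (R beats it: D:4>0 E:8>5)
P1→{D,E} P2→{Q,R}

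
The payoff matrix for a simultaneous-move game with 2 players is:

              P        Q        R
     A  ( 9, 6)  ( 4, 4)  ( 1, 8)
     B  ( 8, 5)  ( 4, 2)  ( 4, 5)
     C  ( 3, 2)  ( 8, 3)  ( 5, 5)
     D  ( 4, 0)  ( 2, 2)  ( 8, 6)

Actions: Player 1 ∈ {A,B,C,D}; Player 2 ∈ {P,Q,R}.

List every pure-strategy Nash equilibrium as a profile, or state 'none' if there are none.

PSNE = {(D,R)}

(A,P): not NE [P2→R gives 8>6]
(A,Q): not NE [P1→C gives 8>4; P2→R gives 8>4]
(A,R): not NE [P1→D gives 8>1]
(B,P): not NE [P1→A gives 9>8]
(B,Q): not NE [P1→C gives 8>4; P2→R gives 5>2]
(B,R): not NE [P1→D gives 8>4]
(C,P): not NE [P1→A gives 9>3; P2→R gives 5>2]
(C,Q): not NE [P2→R gives 5>3]
(C,R): not NE [P1→D gives 8>5]
(D,P): not NE [P1→A gives 9>4; P2→R gives 6>0]
(D,Q): not NE [P1→C gives 8>2; P2→R gives 6>2]
(D,R): NE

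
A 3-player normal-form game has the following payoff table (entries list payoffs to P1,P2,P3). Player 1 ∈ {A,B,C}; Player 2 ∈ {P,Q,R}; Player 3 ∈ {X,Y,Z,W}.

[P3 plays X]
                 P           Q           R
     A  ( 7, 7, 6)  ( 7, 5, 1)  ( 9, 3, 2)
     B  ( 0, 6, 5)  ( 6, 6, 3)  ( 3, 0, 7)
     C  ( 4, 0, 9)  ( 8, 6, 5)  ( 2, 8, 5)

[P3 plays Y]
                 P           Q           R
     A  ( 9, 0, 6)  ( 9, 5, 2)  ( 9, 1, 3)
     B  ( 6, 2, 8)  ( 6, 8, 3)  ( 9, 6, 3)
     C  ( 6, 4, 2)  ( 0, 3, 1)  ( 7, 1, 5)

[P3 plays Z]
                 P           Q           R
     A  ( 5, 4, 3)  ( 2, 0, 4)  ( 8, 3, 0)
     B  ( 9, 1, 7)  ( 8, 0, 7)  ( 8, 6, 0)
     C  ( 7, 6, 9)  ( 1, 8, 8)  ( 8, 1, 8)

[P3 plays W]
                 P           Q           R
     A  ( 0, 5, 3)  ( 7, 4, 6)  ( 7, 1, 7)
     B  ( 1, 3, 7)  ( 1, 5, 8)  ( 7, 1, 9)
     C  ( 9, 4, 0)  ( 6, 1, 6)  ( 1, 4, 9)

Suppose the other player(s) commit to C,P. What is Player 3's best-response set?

u_3(X vs C,P) = 9
u_3(Y vs C,P) = 2
u_3(Z vs C,P) = 9
u_3(W vs C,P) = 0
max payoff 9 at {X,Z}

P3 best: {X,Z}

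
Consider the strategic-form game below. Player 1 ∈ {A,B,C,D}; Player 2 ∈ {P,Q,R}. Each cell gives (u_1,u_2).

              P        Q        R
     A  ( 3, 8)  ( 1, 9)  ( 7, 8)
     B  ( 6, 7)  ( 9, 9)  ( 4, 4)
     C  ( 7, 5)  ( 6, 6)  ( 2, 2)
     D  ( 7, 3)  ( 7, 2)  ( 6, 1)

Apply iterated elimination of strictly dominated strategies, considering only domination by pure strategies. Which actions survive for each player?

Survivors P1:{B,C,D} P2:{P,Q}

P2 drop R (Q beats it: A:9>8 B:9>4 C:6>2 D:2>1)
P1 drop A (B beats it: P:6>3 Q:9>1)
P1→{B,C,D} P2→{P,Q}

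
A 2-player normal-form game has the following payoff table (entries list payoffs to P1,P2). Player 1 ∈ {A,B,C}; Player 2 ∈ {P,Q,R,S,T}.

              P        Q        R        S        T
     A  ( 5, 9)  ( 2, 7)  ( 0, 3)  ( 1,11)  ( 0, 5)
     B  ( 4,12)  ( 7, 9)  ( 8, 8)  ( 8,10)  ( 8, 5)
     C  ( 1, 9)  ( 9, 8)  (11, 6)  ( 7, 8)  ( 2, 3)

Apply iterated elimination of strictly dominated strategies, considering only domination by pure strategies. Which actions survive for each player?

Remaining: P1:{A,B} P2:{P,S}

P2 drop Q (P beats it: A:9>7 B:12>9 C:9>8)
P2 drop R (P beats it: A:9>3 B:12>8 C:9>6)
P1 drop C (B beats it: P:4>1 S:8>7 T:8>2)
P2 drop T (P beats it: A:9>5 B:12>5)
P1→{A,B} P2→{P,S}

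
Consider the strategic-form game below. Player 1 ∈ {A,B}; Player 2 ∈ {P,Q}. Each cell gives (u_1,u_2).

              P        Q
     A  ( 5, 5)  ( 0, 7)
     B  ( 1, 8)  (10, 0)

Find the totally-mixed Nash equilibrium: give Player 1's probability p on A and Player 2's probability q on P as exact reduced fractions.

p=4/5, q=5/7

P1 indiff ⇒ q·5+(1-q)·0 = q·1+(1-q)·10 ⇒ q(4) = (1-q)(10) ⇒ q = 5/7
P2 indiff ⇒ p·5+(1-p)·8 = p·7+(1-p)·0 ⇒ p(-2) = (1-p)(-8) ⇒ p = 4/5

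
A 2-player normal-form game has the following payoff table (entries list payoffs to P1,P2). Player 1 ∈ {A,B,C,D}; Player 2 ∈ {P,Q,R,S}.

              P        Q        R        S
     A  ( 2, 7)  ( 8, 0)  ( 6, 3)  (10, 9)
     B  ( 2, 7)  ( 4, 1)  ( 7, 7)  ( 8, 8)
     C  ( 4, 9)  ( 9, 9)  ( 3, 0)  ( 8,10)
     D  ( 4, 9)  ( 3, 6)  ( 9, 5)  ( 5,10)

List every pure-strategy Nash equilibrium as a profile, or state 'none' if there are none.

(A,P): not NE [P1→D gives 4>2; P2→S gives 9>7]
(A,Q): not NE [P1→C gives 9>8; P2→S gives 9>0]
(A,R): not NE [P1→D gives 9>6; P2→S gives 9>3]
(A,S): NE
(B,P): not NE [P1→D gives 4>2; P2→S gives 8>7]
(B,Q): not NE [P1→C gives 9>4; P2→S gives 8>1]
(B,R): not NE [P1→D gives 9>7; P2→S gives 8>7]
(B,S): not NE [P1→A gives 10>8]
(C,P): not NE [P2→S gives 10>9]
(C,Q): not NE [P2→S gives 10>9]
(C,R): not NE [P1→D gives 9>3; P2→S gives 10>0]
(C,S): not NE [P1→A gives 10>8]
(D,P): not NE [P2→S gives 10>9]
(D,Q): not NE [P1→C gives 9>3; P2→S gives 10>6]
(D,R): not NE [P2→S gives 10>5]
(D,S): not NE [P1→A gives 10>5]

NE set: (A,S)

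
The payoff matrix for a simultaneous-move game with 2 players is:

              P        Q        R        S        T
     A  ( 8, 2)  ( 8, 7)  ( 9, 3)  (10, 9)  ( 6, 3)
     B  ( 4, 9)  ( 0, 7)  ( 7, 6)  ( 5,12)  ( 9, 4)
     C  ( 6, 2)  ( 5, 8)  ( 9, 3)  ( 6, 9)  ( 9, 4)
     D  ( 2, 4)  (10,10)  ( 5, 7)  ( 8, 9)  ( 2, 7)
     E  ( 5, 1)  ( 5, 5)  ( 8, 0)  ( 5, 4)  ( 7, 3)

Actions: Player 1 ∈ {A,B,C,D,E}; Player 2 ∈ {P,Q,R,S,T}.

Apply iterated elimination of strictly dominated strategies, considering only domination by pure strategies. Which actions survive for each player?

Survivors P1:{A,D} P2:{Q,S}

P2 drop P (S beats it: A:9>2 B:12>9 C:9>2 D:9>4 E:4>1)
P2 drop R (Q beats it: A:7>3 B:7>6 C:8>3 D:10>7 E:5>0)
P2 drop T (Q beats it: A:7>3 B:7>4 C:8>4 D:10>7 E:5>3)
P1 drop B (A beats it: Q:8>0 S:10>5)
P1 drop C (A beats it: Q:8>5 S:10>6)
P1 drop E (A beats it: Q:8>5 S:10>5)
P1→{A,D} P2→{Q,S}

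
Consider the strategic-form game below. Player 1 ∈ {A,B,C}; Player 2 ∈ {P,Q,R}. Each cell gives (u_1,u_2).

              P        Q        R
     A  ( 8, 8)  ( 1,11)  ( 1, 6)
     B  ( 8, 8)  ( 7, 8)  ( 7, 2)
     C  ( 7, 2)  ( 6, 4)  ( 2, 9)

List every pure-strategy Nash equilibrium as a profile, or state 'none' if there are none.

PSNE = {(B,P), (B,Q)}

(A,P): not NE [P2→Q gives 11>8]
(A,Q): not NE [P1→B gives 7>1]
(A,R): not NE [P1→B gives 7>1; P2→Q gives 11>6]
(B,P): NE
(B,Q): NE
(B,R): not NE [P2→Q gives 8>2]
(C,P): not NE [P1→B gives 8>7; P2→R gives 9>2]
(C,Q): not NE [P1→B gives 7>6; P2→R gives 9>4]
(C,R): not NE [P1→B gives 7>2]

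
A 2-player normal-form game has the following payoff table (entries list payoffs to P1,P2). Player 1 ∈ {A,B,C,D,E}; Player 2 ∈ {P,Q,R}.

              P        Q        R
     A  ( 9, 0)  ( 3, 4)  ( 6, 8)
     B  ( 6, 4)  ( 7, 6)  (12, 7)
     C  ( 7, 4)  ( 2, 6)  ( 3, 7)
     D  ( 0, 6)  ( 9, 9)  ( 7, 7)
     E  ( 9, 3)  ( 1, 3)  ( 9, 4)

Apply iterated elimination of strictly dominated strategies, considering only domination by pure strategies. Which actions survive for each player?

Survivors P1:{B,D} P2:{Q,R}

P1 drop C (A beats it: P:9>7 Q:3>2 R:6>3)
P2 drop P (R beats it: A:8>0 B:7>4 D:7>6 E:4>3)
P1 drop A (B beats it: Q:7>3 R:12>6)
P1 drop E (B beats it: Q:7>1 R:12>9)
P1→{B,D} P2→{Q,R}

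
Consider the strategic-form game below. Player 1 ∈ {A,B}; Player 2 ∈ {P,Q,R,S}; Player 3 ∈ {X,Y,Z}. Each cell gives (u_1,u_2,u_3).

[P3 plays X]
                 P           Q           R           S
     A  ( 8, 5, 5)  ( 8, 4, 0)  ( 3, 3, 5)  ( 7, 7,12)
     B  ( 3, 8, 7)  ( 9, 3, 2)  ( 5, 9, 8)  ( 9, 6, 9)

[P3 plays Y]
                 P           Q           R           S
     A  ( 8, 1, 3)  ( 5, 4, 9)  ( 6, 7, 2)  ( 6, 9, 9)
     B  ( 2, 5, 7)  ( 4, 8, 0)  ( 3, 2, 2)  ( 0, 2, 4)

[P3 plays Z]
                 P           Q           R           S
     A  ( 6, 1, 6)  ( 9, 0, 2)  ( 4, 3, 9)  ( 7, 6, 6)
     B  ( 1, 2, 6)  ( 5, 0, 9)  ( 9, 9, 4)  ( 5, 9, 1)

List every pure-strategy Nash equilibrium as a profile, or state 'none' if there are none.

(A,P,X): not NE [P2→S gives 7>5; P3→Z gives 6>5]
(A,P,Y): not NE [P2→S gives 9>1; P3→Z gives 6>3]
(A,P,Z): not NE [P2→S gives 6>1]
(A,Q,X): not NE [P1→B gives 9>8; P2→S gives 7>4; P3→Y gives 9>0]
(A,Q,Y): not NE [P2→S gives 9>4]
(A,Q,Z): not NE [P2→S gives 6>0; P3→Y gives 9>2]
(A,R,X): not NE [P1→B gives 5>3; P2→S gives 7>3; P3→Z gives 9>5]
(A,R,Y): not NE [P2→S gives 9>7; P3→Z gives 9>2]
(A,R,Z): not NE [P1→B gives 9>4; P2→S gives 6>3]
(A,S,X): not NE [P1→B gives 9>7]
(A,S,Y): not NE [P3→X gives 12>9]
(A,S,Z): not NE [P3→X gives 12>6]
(B,P,X): not NE [P1→A gives 8>3; P2→R gives 9>8]
(B,P,Y): not NE [P1→A gives 8>2; P2→Q gives 8>5]
(B,P,Z): not NE [P1→A gives 6>1; P2→S gives 9>2; P3→Y gives 7>6]
(B,Q,X): not NE [P2→R gives 9>3; P3→Z gives 9>2]
(B,Q,Y): not NE [P1→A gives 5>4; P3→Z gives 9>0]
(B,Q,Z): not NE [P1→A gives 9>5; P2→S gives 9>0]
(B,R,X): NE
(B,R,Y): not NE [P1→A gives 6>3; P2→Q gives 8>2; P3→X gives 8>2]
(B,R,Z): not NE [P3→X gives 8>4]
(B,S,X): not NE [P2→R gives 9>6]
(B,S,Y): not NE [P1→A gives 6>0; P2→Q gives 8>2; P3→X gives 9>4]
(B,S,Z): not NE [P1→A gives 7>5; P3→X gives 9>1]

PSNE = {(B,R,X)}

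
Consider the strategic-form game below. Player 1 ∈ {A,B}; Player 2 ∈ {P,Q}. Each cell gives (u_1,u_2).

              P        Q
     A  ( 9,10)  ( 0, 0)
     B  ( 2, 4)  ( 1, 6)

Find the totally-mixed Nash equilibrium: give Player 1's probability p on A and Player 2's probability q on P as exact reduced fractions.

P1 indiff ⇒ q·9+(1-q)·0 = q·2+(1-q)·1 ⇒ q(7) = (1-q)(1) ⇒ q = 1/8
P2 indiff ⇒ p·10+(1-p)·4 = p·0+(1-p)·6 ⇒ p(10) = (1-p)(2) ⇒ p = 1/6

p=1/6, q=1/8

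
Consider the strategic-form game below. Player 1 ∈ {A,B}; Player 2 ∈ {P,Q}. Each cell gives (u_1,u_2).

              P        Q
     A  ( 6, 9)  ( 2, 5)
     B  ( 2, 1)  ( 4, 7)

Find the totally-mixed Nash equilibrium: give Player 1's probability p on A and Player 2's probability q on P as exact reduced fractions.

(p,q) = (3/5, 1/3)

P1 indiff ⇒ q·6+(1-q)·2 = q·2+(1-q)·4 ⇒ q(4) = (1-q)(2) ⇒ q = 1/3
P2 indiff ⇒ p·9+(1-p)·1 = p·5+(1-p)·7 ⇒ p(4) = (1-p)(6) ⇒ p = 3/5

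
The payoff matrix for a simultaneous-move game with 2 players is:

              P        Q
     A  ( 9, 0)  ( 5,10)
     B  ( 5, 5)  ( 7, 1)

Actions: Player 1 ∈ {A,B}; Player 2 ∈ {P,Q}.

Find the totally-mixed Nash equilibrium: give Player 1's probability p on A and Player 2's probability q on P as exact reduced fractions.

P1 indiff ⇒ q·9+(1-q)·5 = q·5+(1-q)·7 ⇒ q(4) = (1-q)(2) ⇒ q = 1/3
P2 indiff ⇒ p·0+(1-p)·5 = p·10+(1-p)·1 ⇒ p(-10) = (1-p)(-4) ⇒ p = 2/7

P1 mixes 2/7 on A; P2 mixes 1/3 on P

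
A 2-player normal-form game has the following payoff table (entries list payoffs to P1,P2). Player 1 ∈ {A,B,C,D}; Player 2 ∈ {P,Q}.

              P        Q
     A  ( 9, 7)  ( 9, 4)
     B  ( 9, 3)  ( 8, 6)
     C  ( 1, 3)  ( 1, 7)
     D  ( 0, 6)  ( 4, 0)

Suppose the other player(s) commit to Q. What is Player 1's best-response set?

P1 best: {A}

u_1(A vs Q) = 9
u_1(B vs Q) = 8
u_1(C vs Q) = 1
u_1(D vs Q) = 4
max payoff 9 at {A}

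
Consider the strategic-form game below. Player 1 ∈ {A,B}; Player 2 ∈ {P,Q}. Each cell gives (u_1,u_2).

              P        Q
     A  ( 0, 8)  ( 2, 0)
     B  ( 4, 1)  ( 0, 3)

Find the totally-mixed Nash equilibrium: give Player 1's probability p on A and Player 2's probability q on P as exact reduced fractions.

P1 indiff ⇒ q·0+(1-q)·2 = q·4+(1-q)·0 ⇒ q(-4) = (1-q)(-2) ⇒ q = 1/3
P2 indiff ⇒ p·8+(1-p)·1 = p·0+(1-p)·3 ⇒ p(8) = (1-p)(2) ⇒ p = 1/5

P1 mixes 1/5 on A; P2 mixes 1/3 on P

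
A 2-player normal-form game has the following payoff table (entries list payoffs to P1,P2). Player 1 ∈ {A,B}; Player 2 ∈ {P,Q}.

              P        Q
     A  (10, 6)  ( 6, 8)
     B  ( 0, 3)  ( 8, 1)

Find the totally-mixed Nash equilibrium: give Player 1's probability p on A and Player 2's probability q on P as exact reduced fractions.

P1 indiff ⇒ q·10+(1-q)·6 = q·0+(1-q)·8 ⇒ q(10) = (1-q)(2) ⇒ q = 1/6
P2 indiff ⇒ p·6+(1-p)·3 = p·8+(1-p)·1 ⇒ p(-2) = (1-p)(-2) ⇒ p = 1/2

(p,q) = (1/2, 1/6)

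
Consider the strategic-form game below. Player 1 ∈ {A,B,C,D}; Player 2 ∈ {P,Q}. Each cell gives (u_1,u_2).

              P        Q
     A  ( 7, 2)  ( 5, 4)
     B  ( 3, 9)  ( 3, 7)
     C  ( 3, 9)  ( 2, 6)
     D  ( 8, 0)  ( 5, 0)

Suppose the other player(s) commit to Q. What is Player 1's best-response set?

P1 best: {A,D}

u_1(A vs Q) = 5
u_1(B vs Q) = 3
u_1(C vs Q) = 2
u_1(D vs Q) = 5
max payoff 5 at {A,D}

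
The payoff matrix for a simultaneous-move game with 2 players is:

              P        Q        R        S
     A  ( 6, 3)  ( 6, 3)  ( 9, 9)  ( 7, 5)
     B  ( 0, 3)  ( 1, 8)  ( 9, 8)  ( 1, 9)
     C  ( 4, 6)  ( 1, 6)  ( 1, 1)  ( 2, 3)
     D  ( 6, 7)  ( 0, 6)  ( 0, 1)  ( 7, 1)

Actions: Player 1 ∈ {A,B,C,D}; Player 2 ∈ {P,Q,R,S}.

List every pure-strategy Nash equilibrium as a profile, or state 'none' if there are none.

(A,P): not NE [P2→R gives 9>3]
(A,Q): not NE [P2→R gives 9>3]
(A,R): NE
(A,S): not NE [P2→R gives 9>5]
(B,P): not NE [P1→D gives 6>0; P2→S gives 9>3]
(B,Q): not NE [P1→A gives 6>1; P2→S gives 9>8]
(B,R): not NE [P2→S gives 9>8]
(B,S): not NE [P1→D gives 7>1]
(C,P): not NE [P1→D gives 6>4]
(C,Q): not NE [P1→A gives 6>1]
(C,R): not NE [P1→B gives 9>1; P2→Q gives 6>1]
(C,S): not NE [P1→D gives 7>2; P2→Q gives 6>3]
(D,P): NE
(D,Q): not NE [P1→A gives 6>0; P2→P gives 7>6]
(D,R): not NE [P1→B gives 9>0; P2→P gives 7>1]
(D,S): not NE [P2→P gives 7>1]

Nash profiles: (A,R), (D,P)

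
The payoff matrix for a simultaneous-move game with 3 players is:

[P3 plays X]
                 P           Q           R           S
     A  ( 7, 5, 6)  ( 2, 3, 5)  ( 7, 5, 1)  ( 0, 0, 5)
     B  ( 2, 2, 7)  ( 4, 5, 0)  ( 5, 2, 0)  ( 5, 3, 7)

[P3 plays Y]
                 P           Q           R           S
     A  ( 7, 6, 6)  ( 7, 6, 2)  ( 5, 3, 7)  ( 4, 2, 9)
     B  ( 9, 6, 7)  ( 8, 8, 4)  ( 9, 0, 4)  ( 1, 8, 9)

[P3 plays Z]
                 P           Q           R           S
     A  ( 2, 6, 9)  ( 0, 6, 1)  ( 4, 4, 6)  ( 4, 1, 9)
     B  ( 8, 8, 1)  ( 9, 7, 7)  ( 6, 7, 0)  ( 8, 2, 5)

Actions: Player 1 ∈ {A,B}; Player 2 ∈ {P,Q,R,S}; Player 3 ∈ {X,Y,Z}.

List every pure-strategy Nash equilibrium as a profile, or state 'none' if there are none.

No pure NE.

(A,P,X): not NE [P3→Z gives 9>6]
(A,P,Y): not NE [P1→B gives 9>7; P3→Z gives 9>6]
(A,P,Z): not NE [P1→B gives 8>2]
(A,Q,X): not NE [P1→B gives 4>2; P2→R gives 5>3]
(A,Q,Y): not NE [P1→B gives 8>7; P3→X gives 5>2]
(A,Q,Z): not NE [P1→B gives 9>0; P3→X gives 5>1]
(A,R,X): not NE [P3→Y gives 7>1]
(A,R,Y): not NE [P1→B gives 9>5; P2→Q gives 6>3]
(A,R,Z): not NE [P1→B gives 6>4; P2→Q gives 6>4; P3→Y gives 7>6]
(A,S,X): not NE [P1→B gives 5>0; P2→R gives 5>0; P3→Z gives 9>5]
(A,S,Y): not NE [P2→Q gives 6>2]
(A,S,Z): not NE [P1→B gives 8>4; P2→Q gives 6>1]
(B,P,X): not NE [P1→A gives 7>2; P2→Q gives 5>2]
(B,P,Y): not NE [P2→S gives 8>6]
(B,P,Z): not NE [P3→Y gives 7>1]
(B,Q,X): not NE [P3→Z gives 7>0]
(B,Q,Y): not NE [P3→Z gives 7>4]
(B,Q,Z): not NE [P2→P gives 8>7]
(B,R,X): not NE [P1→A gives 7>5; P2→Q gives 5>2; P3→Y gives 4>0]
(B,R,Y): not NE [P2→S gives 8>0]
(B,R,Z): not NE [P2→P gives 8>7; P3→Y gives 4>0]
(B,S,X): not NE [P2→Q gives 5>3; P3→Y gives 9>7]
(B,S,Y): not NE [P1→A gives 4>1]
(B,S,Z): not NE [P2→P gives 8>2; P3→Y gives 9>5]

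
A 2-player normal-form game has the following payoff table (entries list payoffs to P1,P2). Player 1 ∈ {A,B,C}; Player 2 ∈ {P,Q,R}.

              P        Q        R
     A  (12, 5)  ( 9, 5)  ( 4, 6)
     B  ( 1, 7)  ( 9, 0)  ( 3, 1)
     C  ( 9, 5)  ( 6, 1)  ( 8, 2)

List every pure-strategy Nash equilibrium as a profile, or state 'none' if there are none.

(A,P): not NE [P2→R gives 6>5]
(A,Q): not NE [P2→R gives 6>5]
(A,R): not NE [P1→C gives 8>4]
(B,P): not NE [P1→A gives 12>1]
(B,Q): not NE [P2→P gives 7>0]
(B,R): not NE [P1→C gives 8>3; P2→P gives 7>1]
(C,P): not NE [P1→A gives 12>9]
(C,Q): not NE [P1→B gives 9>6; P2→P gives 5>1]
(C,R): not NE [P2→P gives 5>2]

PSNE: ∅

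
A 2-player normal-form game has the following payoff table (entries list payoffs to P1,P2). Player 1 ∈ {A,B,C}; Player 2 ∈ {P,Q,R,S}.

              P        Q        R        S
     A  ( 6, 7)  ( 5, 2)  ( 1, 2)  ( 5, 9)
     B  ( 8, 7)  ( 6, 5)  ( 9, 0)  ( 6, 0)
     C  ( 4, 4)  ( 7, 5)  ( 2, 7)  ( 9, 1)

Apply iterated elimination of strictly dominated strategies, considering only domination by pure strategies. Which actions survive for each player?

Remaining: P1:{B,C} P2:{P,Q,R}

P1 drop A (B beats it: P:8>6 Q:6>5 R:9>1 S:6>5)
P2 drop S (P beats it: B:7>0 C:4>1)
P1→{B,C} P2→{P,Q,R}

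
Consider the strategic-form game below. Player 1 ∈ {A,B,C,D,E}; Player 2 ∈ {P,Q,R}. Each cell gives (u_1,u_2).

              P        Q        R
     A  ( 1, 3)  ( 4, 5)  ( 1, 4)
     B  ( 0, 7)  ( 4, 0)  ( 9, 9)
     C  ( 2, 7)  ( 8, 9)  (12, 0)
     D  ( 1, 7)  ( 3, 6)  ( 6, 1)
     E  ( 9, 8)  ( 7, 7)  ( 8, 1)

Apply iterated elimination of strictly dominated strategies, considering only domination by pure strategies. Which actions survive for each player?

Survivors P1:{C,E} P2:{P,Q}

P1 drop A (C beats it: P:2>1 Q:8>4 R:12>1)
P1 drop B (C beats it: P:2>0 Q:8>4 R:12>9)
P1 drop D (C beats it: P:2>1 Q:8>3 R:12>6)
P2 drop R (P beats it: C:7>0 E:8>1)
P1→{C,E} P2→{P,Q}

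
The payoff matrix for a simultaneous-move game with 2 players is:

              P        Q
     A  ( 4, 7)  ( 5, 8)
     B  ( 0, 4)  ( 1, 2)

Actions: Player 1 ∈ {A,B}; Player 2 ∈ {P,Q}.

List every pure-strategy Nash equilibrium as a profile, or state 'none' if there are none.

(A,P): not NE [P2→Q gives 8>7]
(A,Q): NE
(B,P): not NE [P1→A gives 4>0]
(B,Q): not NE [P1→A gives 5>1; P2→P gives 4>2]

Nash profiles: (A,Q)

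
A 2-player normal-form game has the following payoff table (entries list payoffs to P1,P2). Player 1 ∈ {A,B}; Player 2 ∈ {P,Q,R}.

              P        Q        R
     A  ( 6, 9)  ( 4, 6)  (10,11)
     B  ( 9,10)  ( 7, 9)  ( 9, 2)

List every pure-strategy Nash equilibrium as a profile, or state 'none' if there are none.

(A,P): not NE [P1→B gives 9>6; P2→R gives 11>9]
(A,Q): not NE [P1→B gives 7>4; P2→R gives 11>6]
(A,R): NE
(B,P): NE
(B,Q): not NE [P2→P gives 10>9]
(B,R): not NE [P1→A gives 10>9; P2→P gives 10>2]

PSNE = {(A,R), (B,P)}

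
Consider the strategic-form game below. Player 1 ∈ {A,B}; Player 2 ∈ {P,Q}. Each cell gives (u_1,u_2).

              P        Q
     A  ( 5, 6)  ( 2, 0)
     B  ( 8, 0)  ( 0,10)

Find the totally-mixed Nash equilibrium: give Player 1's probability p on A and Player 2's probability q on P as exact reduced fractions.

p=5/8, q=2/5

P1 indiff ⇒ q·5+(1-q)·2 = q·8+(1-q)·0 ⇒ q(-3) = (1-q)(-2) ⇒ q = 2/5
P2 indiff ⇒ p·6+(1-p)·0 = p·0+(1-p)·10 ⇒ p(6) = (1-p)(10) ⇒ p = 5/8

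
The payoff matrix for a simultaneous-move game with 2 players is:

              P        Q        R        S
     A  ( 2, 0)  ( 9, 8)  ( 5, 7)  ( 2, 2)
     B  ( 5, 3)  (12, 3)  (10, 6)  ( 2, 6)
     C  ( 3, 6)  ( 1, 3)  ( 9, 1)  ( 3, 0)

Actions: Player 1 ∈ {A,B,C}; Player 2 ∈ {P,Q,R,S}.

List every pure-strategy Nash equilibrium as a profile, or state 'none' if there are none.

(A,P): not NE [P1→B gives 5>2; P2→Q gives 8>0]
(A,Q): not NE [P1→B gives 12>9]
(A,R): not NE [P1→B gives 10>5; P2→Q gives 8>7]
(A,S): not NE [P1→C gives 3>2; P2→Q gives 8>2]
(B,P): not NE [P2→S gives 6>3]
(B,Q): not NE [P2→S gives 6>3]
(B,R): NE
(B,S): not NE [P1→C gives 3>2]
(C,P): not NE [P1→B gives 5>3]
(C,Q): not NE [P1→B gives 12>1; P2→P gives 6>3]
(C,R): not NE [P1→B gives 10>9; P2→P gives 6>1]
(C,S): not NE [P2→P gives 6>0]

NE set: (B,R)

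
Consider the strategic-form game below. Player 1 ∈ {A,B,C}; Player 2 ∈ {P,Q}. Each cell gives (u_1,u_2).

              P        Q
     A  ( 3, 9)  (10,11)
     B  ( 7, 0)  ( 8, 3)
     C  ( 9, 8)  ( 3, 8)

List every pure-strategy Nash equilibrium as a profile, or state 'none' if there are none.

Nash profiles: (A,Q), (C,P)

(A,P): not NE [P1→C gives 9>3; P2→Q gives 11>9]
(A,Q): NE
(B,P): not NE [P1→C gives 9>7; P2→Q gives 3>0]
(B,Q): not NE [P1→A gives 10>8]
(C,P): NE
(C,Q): not NE [P1→A gives 10>3]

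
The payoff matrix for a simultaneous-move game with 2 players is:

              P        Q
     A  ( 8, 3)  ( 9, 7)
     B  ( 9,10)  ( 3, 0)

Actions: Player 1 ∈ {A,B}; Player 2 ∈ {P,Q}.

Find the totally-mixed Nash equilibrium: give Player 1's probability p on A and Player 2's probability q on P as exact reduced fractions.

P1 mixes 5/7 on A; P2 mixes 6/7 on P

P1 indiff ⇒ q·8+(1-q)·9 = q·9+(1-q)·3 ⇒ q(-1) = (1-q)(-6) ⇒ q = 6/7
P2 indiff ⇒ p·3+(1-p)·10 = p·7+(1-p)·0 ⇒ p(-4) = (1-p)(-10) ⇒ p = 5/7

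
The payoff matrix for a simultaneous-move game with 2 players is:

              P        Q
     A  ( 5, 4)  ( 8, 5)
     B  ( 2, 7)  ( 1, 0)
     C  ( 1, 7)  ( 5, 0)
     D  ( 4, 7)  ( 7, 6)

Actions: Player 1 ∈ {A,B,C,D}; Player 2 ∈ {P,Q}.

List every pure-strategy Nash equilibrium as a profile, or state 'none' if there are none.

Nash profiles: (A,Q)

(A,P): not NE [P2→Q gives 5>4]
(A,Q): NE
(B,P): not NE [P1→A gives 5>2]
(B,Q): not NE [P1→A gives 8>1; P2→P gives 7>0]
(C,P): not NE [P1→A gives 5>1]
(C,Q): not NE [P1→A gives 8>5; P2→P gives 7>0]
(D,P): not NE [P1→A gives 5>4]
(D,Q): not NE [P1→A gives 8>7; P2→P gives 7>6]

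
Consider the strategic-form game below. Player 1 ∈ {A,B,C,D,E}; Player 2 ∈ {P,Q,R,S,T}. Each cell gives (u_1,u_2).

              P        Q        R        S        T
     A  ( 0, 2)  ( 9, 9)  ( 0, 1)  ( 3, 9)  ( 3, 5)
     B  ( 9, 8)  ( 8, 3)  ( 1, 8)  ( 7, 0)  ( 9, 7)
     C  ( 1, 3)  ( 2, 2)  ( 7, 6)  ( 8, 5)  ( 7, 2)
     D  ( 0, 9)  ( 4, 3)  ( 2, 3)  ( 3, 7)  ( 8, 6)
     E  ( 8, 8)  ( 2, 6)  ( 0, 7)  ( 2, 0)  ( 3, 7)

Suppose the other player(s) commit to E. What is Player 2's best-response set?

P2 best: {P}

u_2(P vs E) = 8
u_2(Q vs E) = 6
u_2(R vs E) = 7
u_2(S vs E) = 0
u_2(T vs E) = 7
max payoff 8 at {P}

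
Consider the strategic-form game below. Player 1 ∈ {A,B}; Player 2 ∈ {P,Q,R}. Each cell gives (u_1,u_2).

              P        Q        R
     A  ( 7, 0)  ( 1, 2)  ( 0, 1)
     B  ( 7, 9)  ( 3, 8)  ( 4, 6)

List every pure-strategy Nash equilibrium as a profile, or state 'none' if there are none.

(A,P): not NE [P2→Q gives 2>0]
(A,Q): not NE [P1→B gives 3>1]
(A,R): not NE [P1→B gives 4>0; P2→Q gives 2>1]
(B,P): NE
(B,Q): not NE [P2→P gives 9>8]
(B,R): not NE [P2→P gives 9>6]

PSNE = {(B,P)}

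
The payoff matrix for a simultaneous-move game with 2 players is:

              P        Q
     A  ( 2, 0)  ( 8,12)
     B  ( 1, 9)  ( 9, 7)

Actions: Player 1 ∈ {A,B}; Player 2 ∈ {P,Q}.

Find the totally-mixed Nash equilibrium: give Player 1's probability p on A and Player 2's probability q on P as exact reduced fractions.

(p,q) = (1/7, 1/2)

P1 indiff ⇒ q·2+(1-q)·8 = q·1+(1-q)·9 ⇒ q(1) = (1-q)(1) ⇒ q = 1/2
P2 indiff ⇒ p·0+(1-p)·9 = p·12+(1-p)·7 ⇒ p(-12) = (1-p)(-2) ⇒ p = 1/7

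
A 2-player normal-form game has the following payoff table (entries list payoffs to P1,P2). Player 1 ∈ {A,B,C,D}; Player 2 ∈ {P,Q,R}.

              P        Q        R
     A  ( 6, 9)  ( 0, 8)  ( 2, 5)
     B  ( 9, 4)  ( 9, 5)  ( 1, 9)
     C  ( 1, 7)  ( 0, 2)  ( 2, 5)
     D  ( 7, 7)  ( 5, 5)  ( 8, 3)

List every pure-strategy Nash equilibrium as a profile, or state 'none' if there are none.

PSNE: ∅

(A,P): not NE [P1→B gives 9>6]
(A,Q): not NE [P1→B gives 9>0; P2→P gives 9>8]
(A,R): not NE [P1→D gives 8>2; P2→P gives 9>5]
(B,P): not NE [P2→R gives 9>4]
(B,Q): not NE [P2→R gives 9>5]
(B,R): not NE [P1→D gives 8>1]
(C,P): not NE [P1→B gives 9>1]
(C,Q): not NE [P1→B gives 9>0; P2→P gives 7>2]
(C,R): not NE [P1→D gives 8>2; P2→P gives 7>5]
(D,P): not NE [P1→B gives 9>7]
(D,Q): not NE [P1→B gives 9>5; P2→P gives 7>5]
(D,R): not NE [P2→P gives 7>3]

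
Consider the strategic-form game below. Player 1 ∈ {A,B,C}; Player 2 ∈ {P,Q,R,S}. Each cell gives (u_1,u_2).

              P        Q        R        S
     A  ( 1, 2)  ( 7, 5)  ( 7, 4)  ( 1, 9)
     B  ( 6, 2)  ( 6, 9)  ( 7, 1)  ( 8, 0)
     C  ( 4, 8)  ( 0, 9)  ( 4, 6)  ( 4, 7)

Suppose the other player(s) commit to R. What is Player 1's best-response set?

BR_1 = {A,B}

u_1(A vs R) = 7
u_1(B vs R) = 7
u_1(C vs R) = 4
max payoff 7 at {A,B}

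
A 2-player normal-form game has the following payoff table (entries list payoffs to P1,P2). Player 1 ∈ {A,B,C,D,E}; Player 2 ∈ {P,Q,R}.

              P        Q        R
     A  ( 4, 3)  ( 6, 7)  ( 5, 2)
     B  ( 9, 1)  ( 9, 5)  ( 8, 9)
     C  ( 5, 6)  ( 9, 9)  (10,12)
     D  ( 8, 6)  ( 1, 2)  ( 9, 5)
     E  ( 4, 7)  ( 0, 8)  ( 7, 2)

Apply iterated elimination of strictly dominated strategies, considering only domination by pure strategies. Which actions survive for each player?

IESDS → P1:{B,C,D} P2:{P,R}

P1 drop A (B beats it: P:9>4 Q:9>6 R:8>5)
P1 drop E (B beats it: P:9>4 Q:9>0 R:8>7)
P2 drop Q (R beats it: B:9>5 C:12>9 D:5>2)
P1→{B,C,D} P2→{P,R}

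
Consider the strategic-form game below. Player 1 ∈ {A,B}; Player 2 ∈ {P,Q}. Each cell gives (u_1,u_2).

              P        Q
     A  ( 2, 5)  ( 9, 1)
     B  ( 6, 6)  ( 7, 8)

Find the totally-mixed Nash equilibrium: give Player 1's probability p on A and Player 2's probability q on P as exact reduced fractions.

(p,q) = (1/3, 1/3)

P1 indiff ⇒ q·2+(1-q)·9 = q·6+(1-q)·7 ⇒ q(-4) = (1-q)(-2) ⇒ q = 1/3
P2 indiff ⇒ p·5+(1-p)·6 = p·1+(1-p)·8 ⇒ p(4) = (1-p)(2) ⇒ p = 1/3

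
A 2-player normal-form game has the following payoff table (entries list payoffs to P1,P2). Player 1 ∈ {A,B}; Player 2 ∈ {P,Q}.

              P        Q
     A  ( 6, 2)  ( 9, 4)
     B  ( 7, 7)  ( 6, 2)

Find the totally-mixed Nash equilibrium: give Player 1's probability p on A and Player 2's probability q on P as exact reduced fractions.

(p,q) = (5/7, 3/4)

P1 indiff ⇒ q·6+(1-q)·9 = q·7+(1-q)·6 ⇒ q(-1) = (1-q)(-3) ⇒ q = 3/4
P2 indiff ⇒ p·2+(1-p)·7 = p·4+(1-p)·2 ⇒ p(-2) = (1-p)(-5) ⇒ p = 5/7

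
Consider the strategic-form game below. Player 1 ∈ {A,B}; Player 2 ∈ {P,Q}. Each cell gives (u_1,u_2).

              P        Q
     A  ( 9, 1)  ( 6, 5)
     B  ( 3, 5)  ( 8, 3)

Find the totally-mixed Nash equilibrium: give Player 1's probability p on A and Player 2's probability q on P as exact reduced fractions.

(p,q) = (1/3, 1/4)

P1 indiff ⇒ q·9+(1-q)·6 = q·3+(1-q)·8 ⇒ q(6) = (1-q)(2) ⇒ q = 1/4
P2 indiff ⇒ p·1+(1-p)·5 = p·5+(1-p)·3 ⇒ p(-4) = (1-p)(-2) ⇒ p = 1/3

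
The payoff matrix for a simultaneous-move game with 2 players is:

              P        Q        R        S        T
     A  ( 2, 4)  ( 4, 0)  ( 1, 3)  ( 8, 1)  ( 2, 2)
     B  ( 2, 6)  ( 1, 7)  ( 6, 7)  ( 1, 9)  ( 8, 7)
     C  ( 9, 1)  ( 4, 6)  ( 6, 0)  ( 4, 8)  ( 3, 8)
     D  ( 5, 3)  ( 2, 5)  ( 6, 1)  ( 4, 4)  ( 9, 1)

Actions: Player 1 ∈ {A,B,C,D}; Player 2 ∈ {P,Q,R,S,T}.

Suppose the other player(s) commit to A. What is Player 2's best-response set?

BR_2 = {P}

u_2(P vs A) = 4
u_2(Q vs A) = 0
u_2(R vs A) = 3
u_2(S vs A) = 1
u_2(T vs A) = 2
max payoff 4 at {P}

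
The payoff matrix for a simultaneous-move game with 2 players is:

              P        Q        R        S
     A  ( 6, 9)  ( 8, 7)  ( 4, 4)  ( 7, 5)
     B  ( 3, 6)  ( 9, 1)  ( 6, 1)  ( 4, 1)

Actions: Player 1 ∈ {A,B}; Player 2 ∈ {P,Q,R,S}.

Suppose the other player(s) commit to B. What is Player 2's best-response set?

u_2(P vs B) = 6
u_2(Q vs B) = 1
u_2(R vs B) = 1
u_2(S vs B) = 1
max payoff 6 at {P}

BR_2 = {P}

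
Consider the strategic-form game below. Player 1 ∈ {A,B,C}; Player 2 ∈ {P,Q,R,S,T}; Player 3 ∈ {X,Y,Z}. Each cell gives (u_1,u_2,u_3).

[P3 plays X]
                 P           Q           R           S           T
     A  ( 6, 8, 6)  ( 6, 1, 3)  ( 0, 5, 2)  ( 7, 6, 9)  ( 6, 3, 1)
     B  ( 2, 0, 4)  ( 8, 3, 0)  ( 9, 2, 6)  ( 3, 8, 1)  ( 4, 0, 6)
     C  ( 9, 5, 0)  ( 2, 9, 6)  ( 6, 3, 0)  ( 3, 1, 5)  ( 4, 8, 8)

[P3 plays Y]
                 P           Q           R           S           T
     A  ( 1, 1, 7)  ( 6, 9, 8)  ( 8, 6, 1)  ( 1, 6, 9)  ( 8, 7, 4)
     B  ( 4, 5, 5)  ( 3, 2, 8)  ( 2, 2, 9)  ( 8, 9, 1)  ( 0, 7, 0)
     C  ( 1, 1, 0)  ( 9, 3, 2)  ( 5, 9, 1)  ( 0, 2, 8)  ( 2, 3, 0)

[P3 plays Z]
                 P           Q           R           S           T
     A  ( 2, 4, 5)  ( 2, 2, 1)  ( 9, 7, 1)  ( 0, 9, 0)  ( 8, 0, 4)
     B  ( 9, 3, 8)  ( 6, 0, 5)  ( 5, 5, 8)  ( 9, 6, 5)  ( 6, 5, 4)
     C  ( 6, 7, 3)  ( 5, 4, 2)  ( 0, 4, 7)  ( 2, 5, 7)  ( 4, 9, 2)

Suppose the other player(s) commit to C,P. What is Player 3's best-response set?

u_3(X vs C,P) = 0
u_3(Y vs C,P) = 0
u_3(Z vs C,P) = 3
max payoff 3 at {Z}

BR_3 = {Z}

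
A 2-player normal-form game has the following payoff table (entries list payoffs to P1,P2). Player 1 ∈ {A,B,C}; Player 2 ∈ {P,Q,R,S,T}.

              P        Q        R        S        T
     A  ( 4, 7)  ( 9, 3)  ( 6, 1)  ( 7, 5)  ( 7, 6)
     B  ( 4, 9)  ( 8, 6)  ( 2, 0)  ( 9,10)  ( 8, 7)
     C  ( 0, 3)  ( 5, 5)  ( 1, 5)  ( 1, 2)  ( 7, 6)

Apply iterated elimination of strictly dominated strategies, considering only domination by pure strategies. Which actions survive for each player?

Survivors P1:{A,B} P2:{P,S}

P1 drop C (B beats it: P:4>0 Q:8>5 R:2>1 S:9>1 T:8>7)
P2 drop Q (P beats it: A:7>3 B:9>6)
P2 drop R (P beats it: A:7>1 B:9>0)
P2 drop T (P beats it: A:7>6 B:9>7)
P1→{A,B} P2→{P,S}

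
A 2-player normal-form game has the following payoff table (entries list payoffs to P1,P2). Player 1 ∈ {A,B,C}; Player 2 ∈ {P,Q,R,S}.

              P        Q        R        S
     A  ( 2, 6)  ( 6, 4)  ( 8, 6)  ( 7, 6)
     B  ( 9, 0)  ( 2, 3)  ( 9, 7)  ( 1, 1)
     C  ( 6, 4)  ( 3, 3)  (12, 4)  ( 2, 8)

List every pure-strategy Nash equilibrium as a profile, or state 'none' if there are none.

(A,P): not NE [P1→B gives 9>2]
(A,Q): not NE [P2→S gives 6>4]
(A,R): not NE [P1→C gives 12>8]
(A,S): NE
(B,P): not NE [P2→R gives 7>0]
(B,Q): not NE [P1→A gives 6>2; P2→R gives 7>3]
(B,R): not NE [P1→C gives 12>9]
(B,S): not NE [P1→A gives 7>1; P2→R gives 7>1]
(C,P): not NE [P1→B gives 9>6; P2→S gives 8>4]
(C,Q): not NE [P1→A gives 6>3; P2→S gives 8>3]
(C,R): not NE [P2→S gives 8>4]
(C,S): not NE [P1→A gives 7>2]

Nash profiles: (A,S)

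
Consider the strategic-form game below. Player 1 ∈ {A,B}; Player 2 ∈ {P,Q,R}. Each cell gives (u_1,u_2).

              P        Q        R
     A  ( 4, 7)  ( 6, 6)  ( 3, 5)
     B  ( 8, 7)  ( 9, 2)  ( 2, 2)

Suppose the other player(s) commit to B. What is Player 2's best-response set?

u_2(P vs B) = 7
u_2(Q vs B) = 2
u_2(R vs B) = 2
max payoff 7 at {P}

P2 best: {P}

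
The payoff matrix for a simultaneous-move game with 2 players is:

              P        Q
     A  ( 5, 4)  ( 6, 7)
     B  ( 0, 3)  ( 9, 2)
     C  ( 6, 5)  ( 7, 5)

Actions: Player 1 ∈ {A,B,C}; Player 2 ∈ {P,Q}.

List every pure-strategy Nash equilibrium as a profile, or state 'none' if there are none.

Nash profiles: (C,P)

(A,P): not NE [P1→C gives 6>5; P2→Q gives 7>4]
(A,Q): not NE [P1→B gives 9>6]
(B,P): not NE [P1→C gives 6>0]
(B,Q): not NE [P2→P gives 3>2]
(C,P): NE
(C,Q): not NE [P1→B gives 9>7]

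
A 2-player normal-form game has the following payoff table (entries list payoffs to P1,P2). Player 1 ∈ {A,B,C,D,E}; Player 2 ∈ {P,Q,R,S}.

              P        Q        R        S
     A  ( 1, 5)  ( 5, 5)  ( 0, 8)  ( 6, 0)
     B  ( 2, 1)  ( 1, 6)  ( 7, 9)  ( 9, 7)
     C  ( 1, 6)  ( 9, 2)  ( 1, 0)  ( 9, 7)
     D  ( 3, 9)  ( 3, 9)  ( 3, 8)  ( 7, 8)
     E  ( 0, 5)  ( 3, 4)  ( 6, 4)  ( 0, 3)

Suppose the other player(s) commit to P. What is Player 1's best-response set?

P1 best: {D}

u_1(A vs P) = 1
u_1(B vs P) = 2
u_1(C vs P) = 1
u_1(D vs P) = 3
u_1(E vs P) = 0
max payoff 3 at {D}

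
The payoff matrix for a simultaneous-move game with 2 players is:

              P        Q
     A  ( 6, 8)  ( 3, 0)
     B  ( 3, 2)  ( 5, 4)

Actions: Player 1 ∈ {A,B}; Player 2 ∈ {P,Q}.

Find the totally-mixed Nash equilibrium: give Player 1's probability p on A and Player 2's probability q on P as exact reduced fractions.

P1 mixes 1/5 on A; P2 mixes 2/5 on P

P1 indiff ⇒ q·6+(1-q)·3 = q·3+(1-q)·5 ⇒ q(3) = (1-q)(2) ⇒ q = 2/5
P2 indiff ⇒ p·8+(1-p)·2 = p·0+(1-p)·4 ⇒ p(8) = (1-p)(2) ⇒ p = 1/5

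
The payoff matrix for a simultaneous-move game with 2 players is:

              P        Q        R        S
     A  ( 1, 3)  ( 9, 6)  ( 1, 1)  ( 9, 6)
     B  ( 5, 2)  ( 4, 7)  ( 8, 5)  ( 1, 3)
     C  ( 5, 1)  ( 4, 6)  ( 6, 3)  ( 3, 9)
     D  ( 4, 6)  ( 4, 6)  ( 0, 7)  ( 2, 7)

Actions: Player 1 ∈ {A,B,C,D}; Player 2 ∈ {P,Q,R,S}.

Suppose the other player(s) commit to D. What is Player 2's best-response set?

u_2(P vs D) = 6
u_2(Q vs D) = 6
u_2(R vs D) = 7
u_2(S vs D) = 7
max payoff 7 at {R,S}

P2 best: {R,S}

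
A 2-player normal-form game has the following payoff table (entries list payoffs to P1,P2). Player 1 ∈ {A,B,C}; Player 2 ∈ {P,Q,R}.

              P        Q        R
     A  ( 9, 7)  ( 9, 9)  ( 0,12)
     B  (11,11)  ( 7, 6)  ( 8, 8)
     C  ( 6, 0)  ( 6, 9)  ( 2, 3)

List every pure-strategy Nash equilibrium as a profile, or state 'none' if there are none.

NE set: (B,P)

(A,P): not NE [P1→B gives 11>9; P2→R gives 12>7]
(A,Q): not NE [P2→R gives 12>9]
(A,R): not NE [P1→B gives 8>0]
(B,P): NE
(B,Q): not NE [P1→A gives 9>7; P2→P gives 11>6]
(B,R): not NE [P2→P gives 11>8]
(C,P): not NE [P1→B gives 11>6; P2→Q gives 9>0]
(C,Q): not NE [P1→A gives 9>6]
(C,R): not NE [P1→B gives 8>2; P2→Q gives 9>3]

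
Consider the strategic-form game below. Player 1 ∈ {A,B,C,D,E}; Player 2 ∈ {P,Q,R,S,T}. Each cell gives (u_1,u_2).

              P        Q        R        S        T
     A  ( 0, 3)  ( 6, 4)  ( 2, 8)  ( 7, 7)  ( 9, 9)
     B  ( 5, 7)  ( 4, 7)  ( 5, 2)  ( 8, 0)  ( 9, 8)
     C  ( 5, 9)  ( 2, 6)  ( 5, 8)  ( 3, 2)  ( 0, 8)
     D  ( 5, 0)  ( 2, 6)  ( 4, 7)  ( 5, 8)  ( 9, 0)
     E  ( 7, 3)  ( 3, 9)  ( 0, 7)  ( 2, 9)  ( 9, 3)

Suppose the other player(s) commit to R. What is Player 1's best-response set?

u_1(A vs R) = 2
u_1(B vs R) = 5
u_1(C vs R) = 5
u_1(D vs R) = 4
u_1(E vs R) = 0
max payoff 5 at {B,C}

argmax u_1 = {B,C}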